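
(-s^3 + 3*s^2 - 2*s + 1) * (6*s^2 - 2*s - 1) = -6*s^5 + 20*s^4 - 17*s^3 + 7*s^2 - 1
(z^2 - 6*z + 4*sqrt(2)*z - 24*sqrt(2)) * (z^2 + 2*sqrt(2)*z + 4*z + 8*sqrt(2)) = z^4 - 2*z^3 + 6*sqrt(2)*z^3 - 12*sqrt(2)*z^2 - 8*z^2 - 144*sqrt(2)*z - 32*z - 384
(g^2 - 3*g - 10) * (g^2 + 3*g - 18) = g^4 - 37*g^2 + 24*g + 180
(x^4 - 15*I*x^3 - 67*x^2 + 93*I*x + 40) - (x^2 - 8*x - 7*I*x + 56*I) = x^4 - 15*I*x^3 - 68*x^2 + 8*x + 100*I*x + 40 - 56*I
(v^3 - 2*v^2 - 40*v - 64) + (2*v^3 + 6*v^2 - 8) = 3*v^3 + 4*v^2 - 40*v - 72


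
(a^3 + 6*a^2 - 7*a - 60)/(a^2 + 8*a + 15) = (a^2 + a - 12)/(a + 3)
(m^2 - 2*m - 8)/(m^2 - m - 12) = (m + 2)/(m + 3)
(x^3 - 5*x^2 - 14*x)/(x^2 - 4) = x*(x - 7)/(x - 2)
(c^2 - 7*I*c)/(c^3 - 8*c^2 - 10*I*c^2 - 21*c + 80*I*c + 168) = c/(c^2 - c*(8 + 3*I) + 24*I)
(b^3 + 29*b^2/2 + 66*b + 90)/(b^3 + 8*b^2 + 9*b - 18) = (b^2 + 17*b/2 + 15)/(b^2 + 2*b - 3)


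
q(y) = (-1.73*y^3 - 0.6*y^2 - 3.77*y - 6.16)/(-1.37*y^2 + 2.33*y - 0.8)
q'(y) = (2.74*y - 2.33)*(-1.73*y^3 - 0.6*y^2 - 3.77*y - 6.16)/(-1.37*y^2 + 2.33*y - 0.8)^2 + (-5.19*y^2 - 1.2*y - 3.77)/(-1.37*y^2 + 2.33*y - 0.8)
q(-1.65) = -0.74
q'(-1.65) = 1.30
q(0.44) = 201.90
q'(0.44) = 5803.24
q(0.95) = -66.45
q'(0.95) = -156.62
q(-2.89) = -2.19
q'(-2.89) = 1.12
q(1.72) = 27.47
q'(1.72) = -52.36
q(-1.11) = 0.07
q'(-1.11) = 1.81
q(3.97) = 10.56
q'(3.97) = 0.00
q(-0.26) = 3.46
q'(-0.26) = 9.57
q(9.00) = 14.87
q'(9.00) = 1.13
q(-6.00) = -5.75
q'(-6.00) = 1.18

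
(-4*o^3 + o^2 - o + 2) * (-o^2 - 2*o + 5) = 4*o^5 + 7*o^4 - 21*o^3 + 5*o^2 - 9*o + 10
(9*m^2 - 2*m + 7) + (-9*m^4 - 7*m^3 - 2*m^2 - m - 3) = -9*m^4 - 7*m^3 + 7*m^2 - 3*m + 4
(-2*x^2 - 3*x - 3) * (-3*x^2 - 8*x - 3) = 6*x^4 + 25*x^3 + 39*x^2 + 33*x + 9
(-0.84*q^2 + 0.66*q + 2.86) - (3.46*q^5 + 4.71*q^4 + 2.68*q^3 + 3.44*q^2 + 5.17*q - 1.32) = -3.46*q^5 - 4.71*q^4 - 2.68*q^3 - 4.28*q^2 - 4.51*q + 4.18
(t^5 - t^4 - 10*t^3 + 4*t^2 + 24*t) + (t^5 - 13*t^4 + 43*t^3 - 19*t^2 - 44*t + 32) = 2*t^5 - 14*t^4 + 33*t^3 - 15*t^2 - 20*t + 32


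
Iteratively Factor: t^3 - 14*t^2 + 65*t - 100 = (t - 5)*(t^2 - 9*t + 20) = (t - 5)^2*(t - 4)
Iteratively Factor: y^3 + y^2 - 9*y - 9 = (y + 3)*(y^2 - 2*y - 3) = (y - 3)*(y + 3)*(y + 1)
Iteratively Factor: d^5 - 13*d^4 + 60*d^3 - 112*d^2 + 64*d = (d - 4)*(d^4 - 9*d^3 + 24*d^2 - 16*d) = (d - 4)^2*(d^3 - 5*d^2 + 4*d) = (d - 4)^3*(d^2 - d) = (d - 4)^3*(d - 1)*(d)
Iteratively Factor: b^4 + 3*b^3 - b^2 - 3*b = (b + 1)*(b^3 + 2*b^2 - 3*b) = b*(b + 1)*(b^2 + 2*b - 3) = b*(b + 1)*(b + 3)*(b - 1)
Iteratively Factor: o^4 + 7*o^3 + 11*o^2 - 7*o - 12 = (o + 3)*(o^3 + 4*o^2 - o - 4) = (o - 1)*(o + 3)*(o^2 + 5*o + 4) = (o - 1)*(o + 3)*(o + 4)*(o + 1)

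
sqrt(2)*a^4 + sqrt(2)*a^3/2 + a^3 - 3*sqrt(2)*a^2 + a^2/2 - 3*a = a*(a - 3/2)*(a + 2)*(sqrt(2)*a + 1)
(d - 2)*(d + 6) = d^2 + 4*d - 12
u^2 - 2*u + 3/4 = (u - 3/2)*(u - 1/2)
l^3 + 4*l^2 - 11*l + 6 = (l - 1)^2*(l + 6)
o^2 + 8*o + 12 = (o + 2)*(o + 6)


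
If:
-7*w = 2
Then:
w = -2/7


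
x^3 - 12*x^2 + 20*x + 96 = (x - 8)*(x - 6)*(x + 2)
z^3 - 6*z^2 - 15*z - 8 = (z - 8)*(z + 1)^2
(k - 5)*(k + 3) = k^2 - 2*k - 15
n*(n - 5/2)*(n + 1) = n^3 - 3*n^2/2 - 5*n/2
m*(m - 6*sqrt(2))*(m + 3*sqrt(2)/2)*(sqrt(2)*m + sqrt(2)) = sqrt(2)*m^4 - 9*m^3 + sqrt(2)*m^3 - 18*sqrt(2)*m^2 - 9*m^2 - 18*sqrt(2)*m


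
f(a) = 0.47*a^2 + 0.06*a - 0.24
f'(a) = 0.94*a + 0.06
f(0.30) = -0.18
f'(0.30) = 0.34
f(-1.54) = 0.78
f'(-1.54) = -1.39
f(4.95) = 11.57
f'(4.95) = 4.71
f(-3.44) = 5.12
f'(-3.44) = -3.17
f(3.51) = 5.76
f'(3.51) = 3.36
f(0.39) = -0.15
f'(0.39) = 0.43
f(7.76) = 28.53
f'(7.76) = 7.35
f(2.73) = 3.43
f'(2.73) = 2.63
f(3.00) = 4.17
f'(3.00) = 2.88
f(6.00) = 17.04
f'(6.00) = 5.70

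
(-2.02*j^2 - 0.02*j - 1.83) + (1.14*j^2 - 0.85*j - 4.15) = -0.88*j^2 - 0.87*j - 5.98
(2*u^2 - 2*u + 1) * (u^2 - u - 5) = 2*u^4 - 4*u^3 - 7*u^2 + 9*u - 5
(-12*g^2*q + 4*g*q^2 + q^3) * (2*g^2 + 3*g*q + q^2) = -24*g^4*q - 28*g^3*q^2 + 2*g^2*q^3 + 7*g*q^4 + q^5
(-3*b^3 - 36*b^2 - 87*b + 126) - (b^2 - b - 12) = -3*b^3 - 37*b^2 - 86*b + 138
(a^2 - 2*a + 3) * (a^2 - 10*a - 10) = a^4 - 12*a^3 + 13*a^2 - 10*a - 30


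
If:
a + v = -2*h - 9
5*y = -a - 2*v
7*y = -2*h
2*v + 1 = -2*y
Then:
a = -35/22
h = -133/44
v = -15/11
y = 19/22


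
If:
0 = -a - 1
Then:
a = -1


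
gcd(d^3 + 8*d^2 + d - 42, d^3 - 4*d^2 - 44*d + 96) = d - 2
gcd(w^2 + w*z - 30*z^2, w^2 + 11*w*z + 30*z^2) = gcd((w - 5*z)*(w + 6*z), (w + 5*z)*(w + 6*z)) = w + 6*z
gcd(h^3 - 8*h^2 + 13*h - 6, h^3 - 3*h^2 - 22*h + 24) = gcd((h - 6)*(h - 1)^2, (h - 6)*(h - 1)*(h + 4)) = h^2 - 7*h + 6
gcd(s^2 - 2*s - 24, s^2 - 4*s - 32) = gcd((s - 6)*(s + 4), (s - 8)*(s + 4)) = s + 4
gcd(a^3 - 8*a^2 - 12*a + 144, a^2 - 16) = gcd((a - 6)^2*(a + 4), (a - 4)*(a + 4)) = a + 4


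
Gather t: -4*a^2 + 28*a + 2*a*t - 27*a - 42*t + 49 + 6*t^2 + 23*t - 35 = -4*a^2 + a + 6*t^2 + t*(2*a - 19) + 14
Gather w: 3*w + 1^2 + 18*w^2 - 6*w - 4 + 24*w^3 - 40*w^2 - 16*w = 24*w^3 - 22*w^2 - 19*w - 3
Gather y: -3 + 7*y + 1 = 7*y - 2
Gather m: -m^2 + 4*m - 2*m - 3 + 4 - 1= -m^2 + 2*m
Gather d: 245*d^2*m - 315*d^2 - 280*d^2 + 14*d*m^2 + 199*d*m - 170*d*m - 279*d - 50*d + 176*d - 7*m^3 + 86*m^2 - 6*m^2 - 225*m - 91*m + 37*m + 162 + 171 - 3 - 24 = d^2*(245*m - 595) + d*(14*m^2 + 29*m - 153) - 7*m^3 + 80*m^2 - 279*m + 306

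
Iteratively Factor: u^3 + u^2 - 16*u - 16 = (u + 4)*(u^2 - 3*u - 4) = (u + 1)*(u + 4)*(u - 4)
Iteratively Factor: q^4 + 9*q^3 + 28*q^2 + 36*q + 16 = (q + 2)*(q^3 + 7*q^2 + 14*q + 8) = (q + 2)^2*(q^2 + 5*q + 4) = (q + 1)*(q + 2)^2*(q + 4)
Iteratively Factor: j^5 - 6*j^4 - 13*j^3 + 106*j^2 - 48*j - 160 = (j - 2)*(j^4 - 4*j^3 - 21*j^2 + 64*j + 80) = (j - 4)*(j - 2)*(j^3 - 21*j - 20) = (j - 4)*(j - 2)*(j + 1)*(j^2 - j - 20) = (j - 4)*(j - 2)*(j + 1)*(j + 4)*(j - 5)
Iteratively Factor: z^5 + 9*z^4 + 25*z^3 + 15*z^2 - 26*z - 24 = (z + 2)*(z^4 + 7*z^3 + 11*z^2 - 7*z - 12) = (z + 2)*(z + 4)*(z^3 + 3*z^2 - z - 3) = (z + 2)*(z + 3)*(z + 4)*(z^2 - 1) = (z - 1)*(z + 2)*(z + 3)*(z + 4)*(z + 1)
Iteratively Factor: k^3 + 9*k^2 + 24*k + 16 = (k + 1)*(k^2 + 8*k + 16) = (k + 1)*(k + 4)*(k + 4)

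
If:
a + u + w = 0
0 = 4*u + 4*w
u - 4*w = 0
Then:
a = 0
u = 0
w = 0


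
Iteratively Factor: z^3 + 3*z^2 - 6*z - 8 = (z + 4)*(z^2 - z - 2) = (z + 1)*(z + 4)*(z - 2)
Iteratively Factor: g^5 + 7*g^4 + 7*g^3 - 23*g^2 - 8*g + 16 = (g + 4)*(g^4 + 3*g^3 - 5*g^2 - 3*g + 4) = (g + 4)^2*(g^3 - g^2 - g + 1) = (g - 1)*(g + 4)^2*(g^2 - 1) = (g - 1)^2*(g + 4)^2*(g + 1)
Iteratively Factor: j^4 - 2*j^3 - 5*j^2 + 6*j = (j - 3)*(j^3 + j^2 - 2*j) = (j - 3)*(j - 1)*(j^2 + 2*j) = j*(j - 3)*(j - 1)*(j + 2)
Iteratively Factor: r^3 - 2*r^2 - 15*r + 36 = (r - 3)*(r^2 + r - 12) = (r - 3)^2*(r + 4)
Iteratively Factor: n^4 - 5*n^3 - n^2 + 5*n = (n - 5)*(n^3 - n) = n*(n - 5)*(n^2 - 1) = n*(n - 5)*(n + 1)*(n - 1)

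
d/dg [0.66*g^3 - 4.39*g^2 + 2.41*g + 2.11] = 1.98*g^2 - 8.78*g + 2.41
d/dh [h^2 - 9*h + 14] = 2*h - 9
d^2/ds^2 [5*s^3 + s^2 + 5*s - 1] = 30*s + 2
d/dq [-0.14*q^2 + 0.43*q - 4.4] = 0.43 - 0.28*q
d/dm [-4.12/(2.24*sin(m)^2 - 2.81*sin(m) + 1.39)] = (18.4576*sin(m) - 11.5772)*cos(m)/(2.24*sin(m)^2 - 2.81*sin(m) + 1.39)^2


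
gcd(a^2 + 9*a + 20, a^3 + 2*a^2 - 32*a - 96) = a + 4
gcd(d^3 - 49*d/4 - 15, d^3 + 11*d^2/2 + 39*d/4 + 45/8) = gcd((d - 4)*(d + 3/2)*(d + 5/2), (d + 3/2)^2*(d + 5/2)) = d^2 + 4*d + 15/4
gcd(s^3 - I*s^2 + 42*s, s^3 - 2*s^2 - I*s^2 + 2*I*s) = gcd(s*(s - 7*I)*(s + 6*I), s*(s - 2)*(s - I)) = s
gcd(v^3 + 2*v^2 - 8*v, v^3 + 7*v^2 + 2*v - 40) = v^2 + 2*v - 8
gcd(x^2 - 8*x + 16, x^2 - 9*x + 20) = x - 4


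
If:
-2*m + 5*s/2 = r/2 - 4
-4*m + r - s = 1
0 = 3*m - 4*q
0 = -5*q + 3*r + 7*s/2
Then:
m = 67/170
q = 201/680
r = 549/340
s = -327/340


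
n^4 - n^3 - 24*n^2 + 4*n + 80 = (n - 5)*(n - 2)*(n + 2)*(n + 4)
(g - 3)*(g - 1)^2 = g^3 - 5*g^2 + 7*g - 3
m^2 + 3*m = m*(m + 3)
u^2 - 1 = (u - 1)*(u + 1)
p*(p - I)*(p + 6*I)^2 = p^4 + 11*I*p^3 - 24*p^2 + 36*I*p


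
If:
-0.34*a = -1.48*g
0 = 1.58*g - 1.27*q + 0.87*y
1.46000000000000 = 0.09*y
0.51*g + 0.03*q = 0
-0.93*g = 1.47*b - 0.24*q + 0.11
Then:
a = -2.65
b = 2.00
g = -0.61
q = 10.36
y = 16.22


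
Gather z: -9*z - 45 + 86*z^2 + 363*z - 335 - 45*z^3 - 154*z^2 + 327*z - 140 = -45*z^3 - 68*z^2 + 681*z - 520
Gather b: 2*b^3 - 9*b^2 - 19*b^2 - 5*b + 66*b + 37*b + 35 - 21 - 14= 2*b^3 - 28*b^2 + 98*b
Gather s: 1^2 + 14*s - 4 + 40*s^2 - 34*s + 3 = 40*s^2 - 20*s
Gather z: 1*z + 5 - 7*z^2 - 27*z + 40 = -7*z^2 - 26*z + 45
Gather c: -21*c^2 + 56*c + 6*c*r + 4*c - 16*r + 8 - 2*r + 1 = -21*c^2 + c*(6*r + 60) - 18*r + 9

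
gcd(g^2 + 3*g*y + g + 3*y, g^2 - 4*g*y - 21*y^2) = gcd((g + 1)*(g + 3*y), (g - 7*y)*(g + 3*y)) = g + 3*y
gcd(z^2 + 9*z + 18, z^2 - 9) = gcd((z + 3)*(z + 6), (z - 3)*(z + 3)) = z + 3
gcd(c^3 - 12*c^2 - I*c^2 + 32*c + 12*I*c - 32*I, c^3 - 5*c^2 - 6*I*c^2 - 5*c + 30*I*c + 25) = c - I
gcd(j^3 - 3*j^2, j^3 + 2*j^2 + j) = j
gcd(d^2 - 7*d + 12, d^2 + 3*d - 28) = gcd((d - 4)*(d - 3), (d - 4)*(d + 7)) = d - 4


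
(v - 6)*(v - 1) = v^2 - 7*v + 6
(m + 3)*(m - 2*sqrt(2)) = m^2 - 2*sqrt(2)*m + 3*m - 6*sqrt(2)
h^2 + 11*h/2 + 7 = (h + 2)*(h + 7/2)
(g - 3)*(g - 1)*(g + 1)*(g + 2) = g^4 - g^3 - 7*g^2 + g + 6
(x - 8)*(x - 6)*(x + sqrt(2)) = x^3 - 14*x^2 + sqrt(2)*x^2 - 14*sqrt(2)*x + 48*x + 48*sqrt(2)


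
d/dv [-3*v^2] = -6*v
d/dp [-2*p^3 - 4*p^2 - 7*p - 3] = -6*p^2 - 8*p - 7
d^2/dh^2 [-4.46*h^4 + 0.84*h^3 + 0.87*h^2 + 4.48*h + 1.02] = -53.52*h^2 + 5.04*h + 1.74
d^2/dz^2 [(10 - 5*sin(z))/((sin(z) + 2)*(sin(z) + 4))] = 5*(sin(z)^5 - 14*sin(z)^4 - 86*sin(z)^3 - 44*sin(z)^2 + 280*sin(z) + 208)/((sin(z) + 2)^3*(sin(z) + 4)^3)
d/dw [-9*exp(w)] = -9*exp(w)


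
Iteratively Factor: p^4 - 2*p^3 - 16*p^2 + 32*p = (p + 4)*(p^3 - 6*p^2 + 8*p) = p*(p + 4)*(p^2 - 6*p + 8) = p*(p - 2)*(p + 4)*(p - 4)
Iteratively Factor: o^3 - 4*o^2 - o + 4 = (o - 4)*(o^2 - 1) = (o - 4)*(o + 1)*(o - 1)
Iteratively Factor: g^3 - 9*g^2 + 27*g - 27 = (g - 3)*(g^2 - 6*g + 9) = (g - 3)^2*(g - 3)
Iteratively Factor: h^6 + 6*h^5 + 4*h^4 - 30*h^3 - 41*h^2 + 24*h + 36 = (h + 2)*(h^5 + 4*h^4 - 4*h^3 - 22*h^2 + 3*h + 18) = (h - 1)*(h + 2)*(h^4 + 5*h^3 + h^2 - 21*h - 18) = (h - 2)*(h - 1)*(h + 2)*(h^3 + 7*h^2 + 15*h + 9) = (h - 2)*(h - 1)*(h + 2)*(h + 3)*(h^2 + 4*h + 3) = (h - 2)*(h - 1)*(h + 2)*(h + 3)^2*(h + 1)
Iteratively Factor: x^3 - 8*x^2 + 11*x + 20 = (x - 5)*(x^2 - 3*x - 4) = (x - 5)*(x + 1)*(x - 4)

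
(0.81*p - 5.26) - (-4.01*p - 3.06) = 4.82*p - 2.2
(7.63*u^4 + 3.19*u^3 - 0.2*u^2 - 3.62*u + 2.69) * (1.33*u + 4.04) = 10.1479*u^5 + 35.0679*u^4 + 12.6216*u^3 - 5.6226*u^2 - 11.0471*u + 10.8676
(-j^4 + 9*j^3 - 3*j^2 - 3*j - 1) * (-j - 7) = j^5 - 2*j^4 - 60*j^3 + 24*j^2 + 22*j + 7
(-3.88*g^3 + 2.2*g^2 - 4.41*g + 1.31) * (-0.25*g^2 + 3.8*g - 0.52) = 0.97*g^5 - 15.294*g^4 + 11.4801*g^3 - 18.2295*g^2 + 7.2712*g - 0.6812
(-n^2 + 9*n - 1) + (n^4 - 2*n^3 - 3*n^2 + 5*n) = n^4 - 2*n^3 - 4*n^2 + 14*n - 1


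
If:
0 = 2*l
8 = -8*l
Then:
No Solution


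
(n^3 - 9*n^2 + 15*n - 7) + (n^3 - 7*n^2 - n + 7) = 2*n^3 - 16*n^2 + 14*n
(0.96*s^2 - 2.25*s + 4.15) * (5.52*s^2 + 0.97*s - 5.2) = 5.2992*s^4 - 11.4888*s^3 + 15.7335*s^2 + 15.7255*s - 21.58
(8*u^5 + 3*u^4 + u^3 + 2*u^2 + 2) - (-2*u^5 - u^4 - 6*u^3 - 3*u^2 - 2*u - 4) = 10*u^5 + 4*u^4 + 7*u^3 + 5*u^2 + 2*u + 6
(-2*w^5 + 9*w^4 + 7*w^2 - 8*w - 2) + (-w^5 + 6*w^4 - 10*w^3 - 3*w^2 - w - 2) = -3*w^5 + 15*w^4 - 10*w^3 + 4*w^2 - 9*w - 4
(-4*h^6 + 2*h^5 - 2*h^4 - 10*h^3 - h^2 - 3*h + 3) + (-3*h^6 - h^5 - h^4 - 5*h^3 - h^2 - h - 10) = -7*h^6 + h^5 - 3*h^4 - 15*h^3 - 2*h^2 - 4*h - 7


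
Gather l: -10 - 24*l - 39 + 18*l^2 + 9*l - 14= 18*l^2 - 15*l - 63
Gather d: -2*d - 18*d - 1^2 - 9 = -20*d - 10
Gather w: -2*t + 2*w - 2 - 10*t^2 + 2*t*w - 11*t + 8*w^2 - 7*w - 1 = -10*t^2 - 13*t + 8*w^2 + w*(2*t - 5) - 3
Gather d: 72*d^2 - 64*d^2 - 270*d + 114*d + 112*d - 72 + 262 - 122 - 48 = 8*d^2 - 44*d + 20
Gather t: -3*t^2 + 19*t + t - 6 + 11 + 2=-3*t^2 + 20*t + 7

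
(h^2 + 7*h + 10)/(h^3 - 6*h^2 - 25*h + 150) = (h + 2)/(h^2 - 11*h + 30)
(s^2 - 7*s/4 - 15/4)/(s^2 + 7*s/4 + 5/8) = 2*(s - 3)/(2*s + 1)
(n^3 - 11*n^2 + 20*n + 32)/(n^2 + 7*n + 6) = (n^2 - 12*n + 32)/(n + 6)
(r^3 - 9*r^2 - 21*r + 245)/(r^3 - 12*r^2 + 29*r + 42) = (r^2 - 2*r - 35)/(r^2 - 5*r - 6)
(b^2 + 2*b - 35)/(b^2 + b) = (b^2 + 2*b - 35)/(b*(b + 1))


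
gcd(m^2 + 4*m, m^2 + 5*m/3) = m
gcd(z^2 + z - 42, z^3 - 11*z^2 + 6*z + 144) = z - 6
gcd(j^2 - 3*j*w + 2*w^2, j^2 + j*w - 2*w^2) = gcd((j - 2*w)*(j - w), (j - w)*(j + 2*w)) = -j + w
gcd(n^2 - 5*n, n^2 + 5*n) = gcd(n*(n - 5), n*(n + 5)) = n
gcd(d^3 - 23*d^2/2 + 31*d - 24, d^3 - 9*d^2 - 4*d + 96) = d - 8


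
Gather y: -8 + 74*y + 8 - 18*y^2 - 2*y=-18*y^2 + 72*y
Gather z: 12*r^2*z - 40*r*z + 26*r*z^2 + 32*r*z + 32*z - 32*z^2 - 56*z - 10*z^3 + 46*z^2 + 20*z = -10*z^3 + z^2*(26*r + 14) + z*(12*r^2 - 8*r - 4)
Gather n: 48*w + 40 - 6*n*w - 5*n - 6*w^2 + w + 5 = n*(-6*w - 5) - 6*w^2 + 49*w + 45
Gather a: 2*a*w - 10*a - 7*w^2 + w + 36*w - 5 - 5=a*(2*w - 10) - 7*w^2 + 37*w - 10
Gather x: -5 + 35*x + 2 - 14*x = 21*x - 3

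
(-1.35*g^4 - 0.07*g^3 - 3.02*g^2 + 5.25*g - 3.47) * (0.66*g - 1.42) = -0.891*g^5 + 1.8708*g^4 - 1.8938*g^3 + 7.7534*g^2 - 9.7452*g + 4.9274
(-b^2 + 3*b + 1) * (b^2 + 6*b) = -b^4 - 3*b^3 + 19*b^2 + 6*b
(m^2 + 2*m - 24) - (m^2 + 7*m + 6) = -5*m - 30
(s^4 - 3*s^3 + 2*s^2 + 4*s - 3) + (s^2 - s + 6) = s^4 - 3*s^3 + 3*s^2 + 3*s + 3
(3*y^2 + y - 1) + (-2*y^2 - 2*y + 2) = y^2 - y + 1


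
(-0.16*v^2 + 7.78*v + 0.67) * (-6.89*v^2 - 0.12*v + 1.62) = 1.1024*v^4 - 53.585*v^3 - 5.8091*v^2 + 12.5232*v + 1.0854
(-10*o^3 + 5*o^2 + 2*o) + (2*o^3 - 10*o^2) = -8*o^3 - 5*o^2 + 2*o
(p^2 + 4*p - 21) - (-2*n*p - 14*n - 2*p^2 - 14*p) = 2*n*p + 14*n + 3*p^2 + 18*p - 21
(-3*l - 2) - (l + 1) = -4*l - 3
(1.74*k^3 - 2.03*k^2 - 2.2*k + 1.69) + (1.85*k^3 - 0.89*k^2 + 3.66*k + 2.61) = 3.59*k^3 - 2.92*k^2 + 1.46*k + 4.3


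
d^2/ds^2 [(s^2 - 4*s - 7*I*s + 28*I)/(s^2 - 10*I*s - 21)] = 2*(-4 + 3*I)/(s^3 - 9*I*s^2 - 27*s + 27*I)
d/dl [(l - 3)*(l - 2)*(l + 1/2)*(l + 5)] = 4*l^3 + 3*l^2/2 - 38*l + 41/2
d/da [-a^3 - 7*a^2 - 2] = a*(-3*a - 14)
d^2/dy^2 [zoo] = 0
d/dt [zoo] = 0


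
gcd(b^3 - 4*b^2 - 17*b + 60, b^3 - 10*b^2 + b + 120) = b - 5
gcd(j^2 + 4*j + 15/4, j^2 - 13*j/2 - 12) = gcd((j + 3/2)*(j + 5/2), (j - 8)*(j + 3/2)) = j + 3/2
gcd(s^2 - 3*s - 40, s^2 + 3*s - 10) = s + 5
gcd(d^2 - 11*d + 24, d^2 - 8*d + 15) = d - 3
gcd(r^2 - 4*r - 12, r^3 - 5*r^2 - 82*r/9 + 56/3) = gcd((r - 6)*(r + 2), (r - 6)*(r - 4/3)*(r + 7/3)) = r - 6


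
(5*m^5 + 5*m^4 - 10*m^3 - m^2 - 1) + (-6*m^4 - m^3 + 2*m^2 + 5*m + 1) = 5*m^5 - m^4 - 11*m^3 + m^2 + 5*m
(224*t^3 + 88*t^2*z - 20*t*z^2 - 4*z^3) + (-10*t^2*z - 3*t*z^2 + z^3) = 224*t^3 + 78*t^2*z - 23*t*z^2 - 3*z^3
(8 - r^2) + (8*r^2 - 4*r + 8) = 7*r^2 - 4*r + 16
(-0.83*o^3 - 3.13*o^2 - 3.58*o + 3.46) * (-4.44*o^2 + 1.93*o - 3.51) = 3.6852*o^5 + 12.2953*o^4 + 12.7676*o^3 - 11.2855*o^2 + 19.2436*o - 12.1446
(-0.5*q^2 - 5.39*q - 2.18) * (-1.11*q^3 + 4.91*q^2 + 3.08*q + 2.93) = 0.555*q^5 + 3.5279*q^4 - 25.5851*q^3 - 28.77*q^2 - 22.5071*q - 6.3874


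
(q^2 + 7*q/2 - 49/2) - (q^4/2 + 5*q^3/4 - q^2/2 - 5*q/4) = -q^4/2 - 5*q^3/4 + 3*q^2/2 + 19*q/4 - 49/2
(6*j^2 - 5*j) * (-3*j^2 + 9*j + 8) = -18*j^4 + 69*j^3 + 3*j^2 - 40*j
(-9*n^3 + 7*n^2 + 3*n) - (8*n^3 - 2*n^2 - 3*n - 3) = -17*n^3 + 9*n^2 + 6*n + 3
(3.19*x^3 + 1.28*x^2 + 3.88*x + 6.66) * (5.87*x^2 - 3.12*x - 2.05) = 18.7253*x^5 - 2.4392*x^4 + 12.2425*x^3 + 24.3646*x^2 - 28.7332*x - 13.653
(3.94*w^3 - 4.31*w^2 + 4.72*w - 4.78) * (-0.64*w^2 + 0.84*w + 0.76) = -2.5216*w^5 + 6.068*w^4 - 3.6468*w^3 + 3.7484*w^2 - 0.428*w - 3.6328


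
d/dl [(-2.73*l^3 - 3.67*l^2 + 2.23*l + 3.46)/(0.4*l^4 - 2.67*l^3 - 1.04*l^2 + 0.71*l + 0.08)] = (1.092*l^6 + 2.936*l^5 - 9.6357*l^4 + 2.4956*l^3 + 26.7729*l^2 + 6.6096*l - 2.2782)/(0.16*l^8 - 2.136*l^7 + 6.2969*l^6 + 6.1216*l^5 - 2.6458*l^4 - 1.904*l^3 + 0.3377*l^2 + 0.1136*l + 0.0064)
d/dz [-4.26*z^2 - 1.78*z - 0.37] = -8.52*z - 1.78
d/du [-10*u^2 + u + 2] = 1 - 20*u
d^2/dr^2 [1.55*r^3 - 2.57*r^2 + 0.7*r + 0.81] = 9.3*r - 5.14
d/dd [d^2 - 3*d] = 2*d - 3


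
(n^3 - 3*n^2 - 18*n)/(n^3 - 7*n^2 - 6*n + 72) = n/(n - 4)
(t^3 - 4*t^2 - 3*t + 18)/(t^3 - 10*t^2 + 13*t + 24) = (t^2 - t - 6)/(t^2 - 7*t - 8)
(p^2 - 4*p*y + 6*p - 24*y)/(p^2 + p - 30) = (p - 4*y)/(p - 5)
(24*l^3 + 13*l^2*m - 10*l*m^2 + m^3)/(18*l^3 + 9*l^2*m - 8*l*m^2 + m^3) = (8*l - m)/(6*l - m)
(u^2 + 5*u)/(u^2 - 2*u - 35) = u/(u - 7)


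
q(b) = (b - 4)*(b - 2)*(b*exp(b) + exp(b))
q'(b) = (b - 4)*(b - 2)*(b*exp(b) + 2*exp(b)) + (b - 4)*(b*exp(b) + exp(b)) + (b - 2)*(b*exp(b) + exp(b)) = (b^3 - 2*b^2 - 8*b + 10)*exp(b)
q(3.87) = -56.76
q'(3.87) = 337.84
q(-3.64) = -2.99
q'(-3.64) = -0.93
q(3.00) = -80.34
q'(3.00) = -100.43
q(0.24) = 10.43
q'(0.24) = 10.14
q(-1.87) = -3.05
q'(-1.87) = 1.76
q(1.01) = 16.34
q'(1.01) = 2.50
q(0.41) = 12.13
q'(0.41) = 9.72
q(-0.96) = 0.22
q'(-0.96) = 5.73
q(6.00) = 22592.01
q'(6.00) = 42763.45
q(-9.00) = -0.14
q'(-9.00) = -0.10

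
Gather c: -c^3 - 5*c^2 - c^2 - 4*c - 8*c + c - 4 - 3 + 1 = -c^3 - 6*c^2 - 11*c - 6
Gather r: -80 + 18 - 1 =-63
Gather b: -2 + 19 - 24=-7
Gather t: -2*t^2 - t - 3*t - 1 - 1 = -2*t^2 - 4*t - 2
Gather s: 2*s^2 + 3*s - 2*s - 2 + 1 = 2*s^2 + s - 1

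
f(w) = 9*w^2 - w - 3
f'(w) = 18*w - 1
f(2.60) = 55.24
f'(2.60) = 45.80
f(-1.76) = 26.64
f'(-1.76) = -32.68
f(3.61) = 110.68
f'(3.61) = 63.98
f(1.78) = 23.74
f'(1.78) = 31.04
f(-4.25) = 163.81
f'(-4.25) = -77.50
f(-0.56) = 0.38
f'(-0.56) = -11.08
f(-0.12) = -2.75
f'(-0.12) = -3.16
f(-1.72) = 25.35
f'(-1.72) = -31.96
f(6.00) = 315.00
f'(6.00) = 107.00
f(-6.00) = 327.00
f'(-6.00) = -109.00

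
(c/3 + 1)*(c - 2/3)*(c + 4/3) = c^3/3 + 11*c^2/9 + 10*c/27 - 8/9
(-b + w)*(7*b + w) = -7*b^2 + 6*b*w + w^2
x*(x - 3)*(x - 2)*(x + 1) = x^4 - 4*x^3 + x^2 + 6*x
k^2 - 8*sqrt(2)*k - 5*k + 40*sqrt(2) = (k - 5)*(k - 8*sqrt(2))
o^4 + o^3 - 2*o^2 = o^2*(o - 1)*(o + 2)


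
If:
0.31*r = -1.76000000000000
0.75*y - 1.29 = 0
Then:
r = -5.68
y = 1.72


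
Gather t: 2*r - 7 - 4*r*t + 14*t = 2*r + t*(14 - 4*r) - 7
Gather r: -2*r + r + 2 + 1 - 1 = 2 - r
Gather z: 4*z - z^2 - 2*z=-z^2 + 2*z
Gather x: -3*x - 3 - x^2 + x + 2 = -x^2 - 2*x - 1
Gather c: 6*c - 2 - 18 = 6*c - 20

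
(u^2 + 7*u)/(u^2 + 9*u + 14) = u/(u + 2)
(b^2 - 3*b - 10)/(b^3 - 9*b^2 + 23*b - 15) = (b + 2)/(b^2 - 4*b + 3)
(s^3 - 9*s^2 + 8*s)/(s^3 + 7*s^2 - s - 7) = s*(s - 8)/(s^2 + 8*s + 7)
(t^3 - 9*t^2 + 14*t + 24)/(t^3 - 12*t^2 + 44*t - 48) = (t + 1)/(t - 2)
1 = 1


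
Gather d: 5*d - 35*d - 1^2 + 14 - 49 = -30*d - 36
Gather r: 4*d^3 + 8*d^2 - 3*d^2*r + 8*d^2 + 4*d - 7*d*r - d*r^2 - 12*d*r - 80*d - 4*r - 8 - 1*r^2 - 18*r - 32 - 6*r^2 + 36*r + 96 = 4*d^3 + 16*d^2 - 76*d + r^2*(-d - 7) + r*(-3*d^2 - 19*d + 14) + 56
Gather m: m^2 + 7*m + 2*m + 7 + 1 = m^2 + 9*m + 8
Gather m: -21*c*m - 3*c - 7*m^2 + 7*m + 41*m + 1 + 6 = -3*c - 7*m^2 + m*(48 - 21*c) + 7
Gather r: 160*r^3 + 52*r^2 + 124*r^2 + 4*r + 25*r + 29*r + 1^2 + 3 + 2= 160*r^3 + 176*r^2 + 58*r + 6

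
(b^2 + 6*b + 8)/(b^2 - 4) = (b + 4)/(b - 2)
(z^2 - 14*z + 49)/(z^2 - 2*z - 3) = (-z^2 + 14*z - 49)/(-z^2 + 2*z + 3)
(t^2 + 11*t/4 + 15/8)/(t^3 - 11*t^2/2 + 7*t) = (8*t^2 + 22*t + 15)/(4*t*(2*t^2 - 11*t + 14))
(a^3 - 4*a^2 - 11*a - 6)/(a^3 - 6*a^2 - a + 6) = (a + 1)/(a - 1)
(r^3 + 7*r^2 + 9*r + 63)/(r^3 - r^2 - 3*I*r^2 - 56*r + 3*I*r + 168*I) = (r + 3*I)/(r - 8)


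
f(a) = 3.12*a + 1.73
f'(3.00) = 3.12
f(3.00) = 11.09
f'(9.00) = 3.12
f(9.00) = 29.81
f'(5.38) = 3.12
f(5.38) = 18.52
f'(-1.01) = 3.12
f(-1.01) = -1.42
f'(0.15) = 3.12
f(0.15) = 2.20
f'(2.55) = 3.12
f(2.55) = 9.69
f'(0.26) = 3.12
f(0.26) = 2.54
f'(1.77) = 3.12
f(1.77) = 7.25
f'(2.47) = 3.12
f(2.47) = 9.44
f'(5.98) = 3.12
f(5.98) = 20.39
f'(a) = 3.12000000000000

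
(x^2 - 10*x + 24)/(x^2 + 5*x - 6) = (x^2 - 10*x + 24)/(x^2 + 5*x - 6)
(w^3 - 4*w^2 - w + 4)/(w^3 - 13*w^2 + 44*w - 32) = (w + 1)/(w - 8)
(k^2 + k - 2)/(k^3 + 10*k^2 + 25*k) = (k^2 + k - 2)/(k*(k^2 + 10*k + 25))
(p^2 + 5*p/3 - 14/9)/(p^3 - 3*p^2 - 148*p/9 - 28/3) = (3*p - 2)/(3*p^2 - 16*p - 12)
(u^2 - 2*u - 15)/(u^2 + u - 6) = (u - 5)/(u - 2)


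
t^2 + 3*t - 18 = (t - 3)*(t + 6)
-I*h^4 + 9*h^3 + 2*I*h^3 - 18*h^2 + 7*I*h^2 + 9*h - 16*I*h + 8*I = (h - 1)*(h + I)*(h + 8*I)*(-I*h + I)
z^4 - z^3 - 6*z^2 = z^2*(z - 3)*(z + 2)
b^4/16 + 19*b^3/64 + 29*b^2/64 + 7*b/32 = b*(b/4 + 1/4)*(b/4 + 1/2)*(b + 7/4)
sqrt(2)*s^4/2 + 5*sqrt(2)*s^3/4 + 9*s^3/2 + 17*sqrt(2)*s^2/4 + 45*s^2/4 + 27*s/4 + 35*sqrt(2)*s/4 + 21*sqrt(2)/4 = (s + 1)*(s + 3/2)*(s + 7*sqrt(2)/2)*(sqrt(2)*s/2 + 1)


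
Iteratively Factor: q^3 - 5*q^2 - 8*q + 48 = (q - 4)*(q^2 - q - 12) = (q - 4)^2*(q + 3)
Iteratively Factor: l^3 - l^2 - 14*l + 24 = (l + 4)*(l^2 - 5*l + 6) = (l - 3)*(l + 4)*(l - 2)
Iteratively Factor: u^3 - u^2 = (u - 1)*(u^2) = u*(u - 1)*(u)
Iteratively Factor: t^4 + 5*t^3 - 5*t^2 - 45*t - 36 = (t - 3)*(t^3 + 8*t^2 + 19*t + 12) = (t - 3)*(t + 1)*(t^2 + 7*t + 12) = (t - 3)*(t + 1)*(t + 4)*(t + 3)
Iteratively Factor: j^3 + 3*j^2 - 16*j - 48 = (j + 3)*(j^2 - 16) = (j + 3)*(j + 4)*(j - 4)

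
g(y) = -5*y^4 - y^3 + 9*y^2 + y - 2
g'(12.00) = -34775.00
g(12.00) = -104102.00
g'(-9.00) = 14176.00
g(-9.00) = -31358.00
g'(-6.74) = 5867.04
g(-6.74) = -9612.04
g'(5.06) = -2575.82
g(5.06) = -3173.78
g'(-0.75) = -5.75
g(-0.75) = 1.15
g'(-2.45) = 233.02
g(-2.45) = -115.87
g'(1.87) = -106.61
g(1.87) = -36.34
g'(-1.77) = 70.65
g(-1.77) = -19.10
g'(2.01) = -137.35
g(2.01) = -53.36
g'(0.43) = 6.60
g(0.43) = -0.16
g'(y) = -20*y^3 - 3*y^2 + 18*y + 1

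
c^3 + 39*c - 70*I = (c - 5*I)*(c - 2*I)*(c + 7*I)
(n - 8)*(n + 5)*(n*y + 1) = n^3*y - 3*n^2*y + n^2 - 40*n*y - 3*n - 40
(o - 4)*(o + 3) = o^2 - o - 12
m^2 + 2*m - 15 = (m - 3)*(m + 5)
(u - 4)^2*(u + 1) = u^3 - 7*u^2 + 8*u + 16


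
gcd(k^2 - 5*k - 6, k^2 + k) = k + 1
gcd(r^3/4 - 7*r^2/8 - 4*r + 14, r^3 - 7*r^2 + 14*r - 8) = r - 4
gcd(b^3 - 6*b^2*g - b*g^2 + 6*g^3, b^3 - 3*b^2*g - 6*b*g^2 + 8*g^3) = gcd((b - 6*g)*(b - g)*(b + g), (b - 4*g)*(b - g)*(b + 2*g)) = b - g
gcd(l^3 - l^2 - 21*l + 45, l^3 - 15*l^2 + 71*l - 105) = l - 3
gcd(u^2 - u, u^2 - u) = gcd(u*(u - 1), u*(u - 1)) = u^2 - u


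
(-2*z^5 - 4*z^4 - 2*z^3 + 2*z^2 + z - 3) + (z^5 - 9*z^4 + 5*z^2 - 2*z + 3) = -z^5 - 13*z^4 - 2*z^3 + 7*z^2 - z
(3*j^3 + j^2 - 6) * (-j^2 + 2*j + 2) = -3*j^5 + 5*j^4 + 8*j^3 + 8*j^2 - 12*j - 12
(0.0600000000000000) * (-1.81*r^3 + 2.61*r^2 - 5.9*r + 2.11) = -0.1086*r^3 + 0.1566*r^2 - 0.354*r + 0.1266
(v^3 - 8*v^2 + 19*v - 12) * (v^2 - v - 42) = v^5 - 9*v^4 - 15*v^3 + 305*v^2 - 786*v + 504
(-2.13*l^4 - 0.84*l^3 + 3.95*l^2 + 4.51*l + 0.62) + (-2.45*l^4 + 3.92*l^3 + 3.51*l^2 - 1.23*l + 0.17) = -4.58*l^4 + 3.08*l^3 + 7.46*l^2 + 3.28*l + 0.79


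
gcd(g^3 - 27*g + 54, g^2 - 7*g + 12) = g - 3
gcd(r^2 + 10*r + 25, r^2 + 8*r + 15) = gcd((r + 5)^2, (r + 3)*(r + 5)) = r + 5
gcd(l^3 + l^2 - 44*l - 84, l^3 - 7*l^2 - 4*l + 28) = l^2 - 5*l - 14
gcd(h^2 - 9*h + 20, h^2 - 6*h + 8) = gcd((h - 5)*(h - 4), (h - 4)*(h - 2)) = h - 4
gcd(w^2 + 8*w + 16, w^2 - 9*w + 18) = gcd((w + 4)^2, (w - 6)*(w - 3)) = 1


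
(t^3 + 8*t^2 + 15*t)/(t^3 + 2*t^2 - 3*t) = (t + 5)/(t - 1)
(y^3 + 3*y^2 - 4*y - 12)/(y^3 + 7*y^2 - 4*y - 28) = (y + 3)/(y + 7)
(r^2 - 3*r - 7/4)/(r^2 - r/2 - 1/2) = (r - 7/2)/(r - 1)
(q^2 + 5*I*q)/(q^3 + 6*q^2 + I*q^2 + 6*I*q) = (q + 5*I)/(q^2 + q*(6 + I) + 6*I)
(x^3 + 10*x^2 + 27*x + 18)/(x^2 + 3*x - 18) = (x^2 + 4*x + 3)/(x - 3)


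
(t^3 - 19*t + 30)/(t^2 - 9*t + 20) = (t^3 - 19*t + 30)/(t^2 - 9*t + 20)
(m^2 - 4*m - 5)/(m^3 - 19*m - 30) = (m + 1)/(m^2 + 5*m + 6)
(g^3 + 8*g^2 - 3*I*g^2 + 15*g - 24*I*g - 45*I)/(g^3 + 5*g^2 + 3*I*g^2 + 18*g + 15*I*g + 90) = (g + 3)/(g + 6*I)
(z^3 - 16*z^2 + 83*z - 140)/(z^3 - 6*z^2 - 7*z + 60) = (z - 7)/(z + 3)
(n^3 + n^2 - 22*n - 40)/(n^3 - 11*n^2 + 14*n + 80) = (n + 4)/(n - 8)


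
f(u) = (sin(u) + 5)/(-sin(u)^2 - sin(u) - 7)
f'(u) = (2*sin(u)*cos(u) + cos(u))*(sin(u) + 5)/(-sin(u)^2 - sin(u) - 7)^2 + cos(u)/(-sin(u)^2 - sin(u) - 7) = (sin(u)^2 + 10*sin(u) - 2)*cos(u)/(sin(u)^2 + sin(u) + 7)^2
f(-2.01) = -0.59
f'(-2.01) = 0.09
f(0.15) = -0.72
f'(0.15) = -0.01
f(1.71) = -0.67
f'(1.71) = -0.02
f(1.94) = -0.67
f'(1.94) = -0.04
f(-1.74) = -0.57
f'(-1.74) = 0.04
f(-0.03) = -0.71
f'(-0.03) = -0.05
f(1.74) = -0.67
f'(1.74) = -0.02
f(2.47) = -0.70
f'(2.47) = -0.06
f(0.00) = -0.71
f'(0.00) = -0.04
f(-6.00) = -0.72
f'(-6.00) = 0.02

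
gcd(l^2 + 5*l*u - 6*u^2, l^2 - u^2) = -l + u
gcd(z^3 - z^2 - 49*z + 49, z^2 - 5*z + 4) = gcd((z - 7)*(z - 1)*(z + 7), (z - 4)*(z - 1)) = z - 1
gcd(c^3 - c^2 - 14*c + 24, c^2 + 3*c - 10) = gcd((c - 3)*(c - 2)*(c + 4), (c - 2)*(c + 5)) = c - 2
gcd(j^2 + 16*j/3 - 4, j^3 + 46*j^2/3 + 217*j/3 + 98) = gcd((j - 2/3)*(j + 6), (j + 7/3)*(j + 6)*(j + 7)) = j + 6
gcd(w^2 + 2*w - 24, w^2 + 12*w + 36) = w + 6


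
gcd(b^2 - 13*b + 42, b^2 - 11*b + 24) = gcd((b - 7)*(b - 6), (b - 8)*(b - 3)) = 1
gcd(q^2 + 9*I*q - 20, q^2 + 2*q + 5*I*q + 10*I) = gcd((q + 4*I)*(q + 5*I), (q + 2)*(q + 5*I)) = q + 5*I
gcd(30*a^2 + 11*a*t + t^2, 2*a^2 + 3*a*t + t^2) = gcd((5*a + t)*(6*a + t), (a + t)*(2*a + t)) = 1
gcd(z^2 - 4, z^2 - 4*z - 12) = z + 2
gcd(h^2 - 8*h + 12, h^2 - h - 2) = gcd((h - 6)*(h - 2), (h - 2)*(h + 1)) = h - 2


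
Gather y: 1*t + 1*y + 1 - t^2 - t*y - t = -t^2 + y*(1 - t) + 1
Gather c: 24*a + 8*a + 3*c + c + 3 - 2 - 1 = 32*a + 4*c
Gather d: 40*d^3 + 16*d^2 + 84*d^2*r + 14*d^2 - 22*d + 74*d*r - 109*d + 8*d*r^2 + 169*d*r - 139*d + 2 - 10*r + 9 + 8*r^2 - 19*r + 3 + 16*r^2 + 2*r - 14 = 40*d^3 + d^2*(84*r + 30) + d*(8*r^2 + 243*r - 270) + 24*r^2 - 27*r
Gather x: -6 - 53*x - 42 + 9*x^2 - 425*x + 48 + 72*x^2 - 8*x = 81*x^2 - 486*x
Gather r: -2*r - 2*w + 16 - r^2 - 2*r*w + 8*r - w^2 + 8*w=-r^2 + r*(6 - 2*w) - w^2 + 6*w + 16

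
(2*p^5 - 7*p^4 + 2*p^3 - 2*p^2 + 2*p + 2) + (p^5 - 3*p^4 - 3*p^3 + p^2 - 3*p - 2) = 3*p^5 - 10*p^4 - p^3 - p^2 - p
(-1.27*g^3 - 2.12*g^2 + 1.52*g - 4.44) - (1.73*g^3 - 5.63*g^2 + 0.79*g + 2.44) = -3.0*g^3 + 3.51*g^2 + 0.73*g - 6.88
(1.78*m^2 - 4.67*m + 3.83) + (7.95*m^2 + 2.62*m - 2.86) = 9.73*m^2 - 2.05*m + 0.97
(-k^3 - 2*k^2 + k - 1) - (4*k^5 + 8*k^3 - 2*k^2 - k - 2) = -4*k^5 - 9*k^3 + 2*k + 1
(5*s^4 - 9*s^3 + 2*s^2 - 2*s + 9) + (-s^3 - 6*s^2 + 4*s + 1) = 5*s^4 - 10*s^3 - 4*s^2 + 2*s + 10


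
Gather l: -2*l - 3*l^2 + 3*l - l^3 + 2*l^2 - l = -l^3 - l^2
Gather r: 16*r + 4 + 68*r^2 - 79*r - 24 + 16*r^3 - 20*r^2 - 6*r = 16*r^3 + 48*r^2 - 69*r - 20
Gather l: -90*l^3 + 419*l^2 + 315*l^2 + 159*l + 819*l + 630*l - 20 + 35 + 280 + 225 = -90*l^3 + 734*l^2 + 1608*l + 520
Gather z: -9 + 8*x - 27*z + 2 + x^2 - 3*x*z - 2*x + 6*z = x^2 + 6*x + z*(-3*x - 21) - 7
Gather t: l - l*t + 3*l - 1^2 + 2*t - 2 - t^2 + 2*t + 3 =4*l - t^2 + t*(4 - l)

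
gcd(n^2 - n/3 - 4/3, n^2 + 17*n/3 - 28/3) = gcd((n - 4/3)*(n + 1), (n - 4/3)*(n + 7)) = n - 4/3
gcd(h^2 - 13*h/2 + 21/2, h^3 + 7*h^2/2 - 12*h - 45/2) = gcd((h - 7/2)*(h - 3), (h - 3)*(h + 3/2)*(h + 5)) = h - 3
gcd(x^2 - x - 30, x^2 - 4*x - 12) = x - 6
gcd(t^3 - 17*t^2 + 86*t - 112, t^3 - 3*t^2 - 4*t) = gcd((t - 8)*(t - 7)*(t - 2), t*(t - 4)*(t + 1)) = 1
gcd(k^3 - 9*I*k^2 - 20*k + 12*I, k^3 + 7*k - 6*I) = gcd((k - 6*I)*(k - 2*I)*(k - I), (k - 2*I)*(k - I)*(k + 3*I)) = k^2 - 3*I*k - 2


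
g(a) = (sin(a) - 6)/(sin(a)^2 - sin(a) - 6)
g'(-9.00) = 0.53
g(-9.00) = 1.18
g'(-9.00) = 0.53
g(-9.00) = 1.18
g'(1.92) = 0.01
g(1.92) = 0.84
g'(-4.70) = 0.00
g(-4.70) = 0.83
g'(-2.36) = 0.65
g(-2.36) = 1.40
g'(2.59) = 0.13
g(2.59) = 0.88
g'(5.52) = -0.64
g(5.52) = 1.39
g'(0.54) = -0.13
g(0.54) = 0.88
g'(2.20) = 0.05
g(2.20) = 0.84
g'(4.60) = 0.17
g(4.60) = 1.74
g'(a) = (-2*sin(a)*cos(a) + cos(a))*(sin(a) - 6)/(sin(a)^2 - sin(a) - 6)^2 + cos(a)/(sin(a)^2 - sin(a) - 6) = (12*sin(a) + cos(a)^2 - 13)*cos(a)/(sin(a) + cos(a)^2 + 5)^2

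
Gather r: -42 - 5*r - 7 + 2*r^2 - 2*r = 2*r^2 - 7*r - 49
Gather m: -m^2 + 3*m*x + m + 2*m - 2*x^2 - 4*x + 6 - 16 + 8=-m^2 + m*(3*x + 3) - 2*x^2 - 4*x - 2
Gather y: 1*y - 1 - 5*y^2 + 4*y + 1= -5*y^2 + 5*y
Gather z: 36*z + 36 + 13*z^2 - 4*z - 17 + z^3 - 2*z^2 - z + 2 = z^3 + 11*z^2 + 31*z + 21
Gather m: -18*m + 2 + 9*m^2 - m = 9*m^2 - 19*m + 2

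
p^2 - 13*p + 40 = (p - 8)*(p - 5)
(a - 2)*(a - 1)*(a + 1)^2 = a^4 - a^3 - 3*a^2 + a + 2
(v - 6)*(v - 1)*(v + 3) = v^3 - 4*v^2 - 15*v + 18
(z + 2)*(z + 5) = z^2 + 7*z + 10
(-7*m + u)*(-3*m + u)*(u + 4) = 21*m^2*u + 84*m^2 - 10*m*u^2 - 40*m*u + u^3 + 4*u^2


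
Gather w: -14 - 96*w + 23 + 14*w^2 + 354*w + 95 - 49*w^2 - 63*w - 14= -35*w^2 + 195*w + 90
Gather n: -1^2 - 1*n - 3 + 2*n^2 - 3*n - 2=2*n^2 - 4*n - 6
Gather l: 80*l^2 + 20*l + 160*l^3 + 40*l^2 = 160*l^3 + 120*l^2 + 20*l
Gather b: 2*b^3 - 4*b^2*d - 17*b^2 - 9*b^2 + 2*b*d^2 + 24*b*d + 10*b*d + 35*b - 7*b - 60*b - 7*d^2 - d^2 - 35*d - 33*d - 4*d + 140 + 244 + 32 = 2*b^3 + b^2*(-4*d - 26) + b*(2*d^2 + 34*d - 32) - 8*d^2 - 72*d + 416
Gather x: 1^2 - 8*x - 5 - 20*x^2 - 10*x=-20*x^2 - 18*x - 4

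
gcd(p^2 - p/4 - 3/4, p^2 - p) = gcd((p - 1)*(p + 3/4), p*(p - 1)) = p - 1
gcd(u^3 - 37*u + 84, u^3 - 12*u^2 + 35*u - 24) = u - 3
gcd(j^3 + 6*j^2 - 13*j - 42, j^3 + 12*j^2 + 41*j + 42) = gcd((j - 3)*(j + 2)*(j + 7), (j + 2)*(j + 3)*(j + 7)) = j^2 + 9*j + 14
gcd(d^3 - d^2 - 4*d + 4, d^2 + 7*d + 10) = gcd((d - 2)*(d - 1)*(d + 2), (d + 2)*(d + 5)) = d + 2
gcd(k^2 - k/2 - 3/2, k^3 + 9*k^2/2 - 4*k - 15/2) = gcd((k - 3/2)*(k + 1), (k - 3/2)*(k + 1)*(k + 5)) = k^2 - k/2 - 3/2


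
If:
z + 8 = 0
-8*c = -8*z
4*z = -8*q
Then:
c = -8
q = 4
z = -8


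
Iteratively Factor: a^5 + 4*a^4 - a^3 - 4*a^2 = (a - 1)*(a^4 + 5*a^3 + 4*a^2) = (a - 1)*(a + 1)*(a^3 + 4*a^2) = a*(a - 1)*(a + 1)*(a^2 + 4*a) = a*(a - 1)*(a + 1)*(a + 4)*(a)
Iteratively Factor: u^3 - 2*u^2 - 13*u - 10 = (u - 5)*(u^2 + 3*u + 2) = (u - 5)*(u + 2)*(u + 1)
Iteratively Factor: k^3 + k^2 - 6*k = (k)*(k^2 + k - 6) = k*(k + 3)*(k - 2)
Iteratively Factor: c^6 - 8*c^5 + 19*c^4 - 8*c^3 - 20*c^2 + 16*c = (c - 4)*(c^5 - 4*c^4 + 3*c^3 + 4*c^2 - 4*c) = c*(c - 4)*(c^4 - 4*c^3 + 3*c^2 + 4*c - 4) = c*(c - 4)*(c + 1)*(c^3 - 5*c^2 + 8*c - 4) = c*(c - 4)*(c - 2)*(c + 1)*(c^2 - 3*c + 2) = c*(c - 4)*(c - 2)*(c - 1)*(c + 1)*(c - 2)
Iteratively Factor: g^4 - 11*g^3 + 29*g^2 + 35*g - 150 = (g - 5)*(g^3 - 6*g^2 - g + 30) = (g - 5)*(g + 2)*(g^2 - 8*g + 15) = (g - 5)^2*(g + 2)*(g - 3)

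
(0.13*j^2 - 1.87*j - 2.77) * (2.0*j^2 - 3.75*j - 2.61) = 0.26*j^4 - 4.2275*j^3 + 1.1332*j^2 + 15.2682*j + 7.2297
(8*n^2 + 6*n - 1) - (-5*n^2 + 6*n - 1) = 13*n^2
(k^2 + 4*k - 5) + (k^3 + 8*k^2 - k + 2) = k^3 + 9*k^2 + 3*k - 3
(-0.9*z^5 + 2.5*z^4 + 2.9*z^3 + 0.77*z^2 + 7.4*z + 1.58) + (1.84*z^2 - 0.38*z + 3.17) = -0.9*z^5 + 2.5*z^4 + 2.9*z^3 + 2.61*z^2 + 7.02*z + 4.75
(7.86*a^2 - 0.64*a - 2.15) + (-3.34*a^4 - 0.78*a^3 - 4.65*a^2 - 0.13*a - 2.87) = -3.34*a^4 - 0.78*a^3 + 3.21*a^2 - 0.77*a - 5.02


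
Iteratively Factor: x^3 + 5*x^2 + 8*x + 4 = (x + 2)*(x^2 + 3*x + 2) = (x + 1)*(x + 2)*(x + 2)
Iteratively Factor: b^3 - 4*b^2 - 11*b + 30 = (b + 3)*(b^2 - 7*b + 10) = (b - 5)*(b + 3)*(b - 2)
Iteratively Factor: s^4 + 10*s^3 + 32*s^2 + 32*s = (s)*(s^3 + 10*s^2 + 32*s + 32) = s*(s + 4)*(s^2 + 6*s + 8) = s*(s + 4)^2*(s + 2)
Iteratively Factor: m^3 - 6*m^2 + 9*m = (m - 3)*(m^2 - 3*m) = (m - 3)^2*(m)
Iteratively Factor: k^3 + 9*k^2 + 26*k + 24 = (k + 3)*(k^2 + 6*k + 8) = (k + 3)*(k + 4)*(k + 2)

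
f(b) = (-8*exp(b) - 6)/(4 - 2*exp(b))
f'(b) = -8*exp(b)/(4 - 2*exp(b)) + 2*(-8*exp(b) - 6)*exp(b)/(4 - 2*exp(b))^2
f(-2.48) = -1.74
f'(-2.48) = -0.25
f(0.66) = -164.69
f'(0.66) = -5005.30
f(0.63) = -85.88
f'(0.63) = -1378.83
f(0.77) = 72.85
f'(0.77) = -930.74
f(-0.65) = -3.44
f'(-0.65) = -2.63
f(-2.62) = -1.71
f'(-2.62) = -0.22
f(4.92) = 4.08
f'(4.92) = -0.08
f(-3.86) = -1.56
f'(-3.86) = -0.06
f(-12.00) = -1.50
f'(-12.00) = 0.00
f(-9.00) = -1.50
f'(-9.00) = 0.00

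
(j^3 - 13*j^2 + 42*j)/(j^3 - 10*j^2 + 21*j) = (j - 6)/(j - 3)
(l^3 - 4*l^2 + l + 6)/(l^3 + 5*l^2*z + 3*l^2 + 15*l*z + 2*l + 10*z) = (l^2 - 5*l + 6)/(l^2 + 5*l*z + 2*l + 10*z)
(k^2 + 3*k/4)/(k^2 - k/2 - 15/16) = 4*k/(4*k - 5)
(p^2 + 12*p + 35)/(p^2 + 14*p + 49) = (p + 5)/(p + 7)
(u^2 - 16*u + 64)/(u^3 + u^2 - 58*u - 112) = (u - 8)/(u^2 + 9*u + 14)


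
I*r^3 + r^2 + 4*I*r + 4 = (r - 2*I)*(r + 2*I)*(I*r + 1)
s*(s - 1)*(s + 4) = s^3 + 3*s^2 - 4*s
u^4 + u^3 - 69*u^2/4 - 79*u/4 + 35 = (u - 4)*(u - 1)*(u + 5/2)*(u + 7/2)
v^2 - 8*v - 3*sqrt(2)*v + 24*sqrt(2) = (v - 8)*(v - 3*sqrt(2))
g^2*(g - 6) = g^3 - 6*g^2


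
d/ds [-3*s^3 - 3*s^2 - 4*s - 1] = -9*s^2 - 6*s - 4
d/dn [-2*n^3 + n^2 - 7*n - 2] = -6*n^2 + 2*n - 7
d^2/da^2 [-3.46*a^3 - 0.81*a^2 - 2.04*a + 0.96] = -20.76*a - 1.62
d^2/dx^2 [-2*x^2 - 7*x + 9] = -4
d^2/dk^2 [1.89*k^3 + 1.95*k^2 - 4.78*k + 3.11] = 11.34*k + 3.9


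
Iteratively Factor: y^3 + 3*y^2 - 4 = (y + 2)*(y^2 + y - 2) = (y - 1)*(y + 2)*(y + 2)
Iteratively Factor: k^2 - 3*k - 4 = (k + 1)*(k - 4)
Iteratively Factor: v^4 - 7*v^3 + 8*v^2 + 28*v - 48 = (v - 3)*(v^3 - 4*v^2 - 4*v + 16) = (v - 3)*(v + 2)*(v^2 - 6*v + 8) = (v - 4)*(v - 3)*(v + 2)*(v - 2)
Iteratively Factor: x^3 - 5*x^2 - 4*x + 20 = (x - 5)*(x^2 - 4) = (x - 5)*(x - 2)*(x + 2)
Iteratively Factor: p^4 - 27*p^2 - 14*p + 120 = (p - 5)*(p^3 + 5*p^2 - 2*p - 24) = (p - 5)*(p - 2)*(p^2 + 7*p + 12) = (p - 5)*(p - 2)*(p + 3)*(p + 4)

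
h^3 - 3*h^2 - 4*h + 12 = (h - 3)*(h - 2)*(h + 2)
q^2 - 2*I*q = q*(q - 2*I)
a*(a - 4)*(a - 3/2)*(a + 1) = a^4 - 9*a^3/2 + a^2/2 + 6*a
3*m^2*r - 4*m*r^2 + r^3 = r*(-3*m + r)*(-m + r)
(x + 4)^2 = x^2 + 8*x + 16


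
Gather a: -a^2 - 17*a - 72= -a^2 - 17*a - 72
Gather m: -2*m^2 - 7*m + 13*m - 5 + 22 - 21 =-2*m^2 + 6*m - 4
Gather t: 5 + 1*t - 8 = t - 3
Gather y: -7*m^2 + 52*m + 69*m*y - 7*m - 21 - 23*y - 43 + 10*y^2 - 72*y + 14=-7*m^2 + 45*m + 10*y^2 + y*(69*m - 95) - 50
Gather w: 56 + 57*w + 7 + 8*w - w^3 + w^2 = -w^3 + w^2 + 65*w + 63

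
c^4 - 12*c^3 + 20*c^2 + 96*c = c*(c - 8)*(c - 6)*(c + 2)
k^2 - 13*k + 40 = (k - 8)*(k - 5)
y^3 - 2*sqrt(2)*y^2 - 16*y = y*(y - 4*sqrt(2))*(y + 2*sqrt(2))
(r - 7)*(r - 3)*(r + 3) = r^3 - 7*r^2 - 9*r + 63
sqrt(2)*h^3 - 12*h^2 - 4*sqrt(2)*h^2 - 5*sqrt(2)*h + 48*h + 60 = (h - 5)*(h - 6*sqrt(2))*(sqrt(2)*h + sqrt(2))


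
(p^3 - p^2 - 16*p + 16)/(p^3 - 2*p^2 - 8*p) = (p^2 + 3*p - 4)/(p*(p + 2))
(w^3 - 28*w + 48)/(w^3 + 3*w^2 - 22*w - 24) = (w - 2)/(w + 1)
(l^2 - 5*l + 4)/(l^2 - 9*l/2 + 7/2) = 2*(l - 4)/(2*l - 7)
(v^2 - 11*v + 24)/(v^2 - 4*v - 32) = (v - 3)/(v + 4)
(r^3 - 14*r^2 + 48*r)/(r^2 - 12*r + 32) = r*(r - 6)/(r - 4)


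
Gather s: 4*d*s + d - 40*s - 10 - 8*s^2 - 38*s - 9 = d - 8*s^2 + s*(4*d - 78) - 19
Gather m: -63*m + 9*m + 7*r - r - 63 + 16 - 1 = -54*m + 6*r - 48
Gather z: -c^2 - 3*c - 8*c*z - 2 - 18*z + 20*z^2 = -c^2 - 3*c + 20*z^2 + z*(-8*c - 18) - 2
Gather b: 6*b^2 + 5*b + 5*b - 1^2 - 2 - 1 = 6*b^2 + 10*b - 4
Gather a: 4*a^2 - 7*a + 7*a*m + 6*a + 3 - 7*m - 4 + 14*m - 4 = 4*a^2 + a*(7*m - 1) + 7*m - 5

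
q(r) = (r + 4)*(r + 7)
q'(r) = 2*r + 11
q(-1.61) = 12.88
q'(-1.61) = 7.78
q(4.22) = 92.23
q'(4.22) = 19.44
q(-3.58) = 1.44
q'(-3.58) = 3.84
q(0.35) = 31.97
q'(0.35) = 11.70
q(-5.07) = -2.07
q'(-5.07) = 0.86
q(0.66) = 35.70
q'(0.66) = 12.32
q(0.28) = 31.16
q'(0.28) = 11.56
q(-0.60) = 21.76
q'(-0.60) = 9.80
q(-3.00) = 4.00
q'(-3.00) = 5.00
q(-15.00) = 88.00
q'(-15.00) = -19.00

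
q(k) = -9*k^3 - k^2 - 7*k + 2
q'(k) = -27*k^2 - 2*k - 7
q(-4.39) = 774.90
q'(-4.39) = -518.57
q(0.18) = 0.66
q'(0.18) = -8.23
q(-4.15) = 657.09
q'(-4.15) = -463.71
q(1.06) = -17.26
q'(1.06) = -39.46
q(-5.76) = 1729.07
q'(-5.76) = -891.28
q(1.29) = -28.01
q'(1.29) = -54.51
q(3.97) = -604.69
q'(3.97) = -440.48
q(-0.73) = 10.08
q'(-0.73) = -19.93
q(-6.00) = 1952.00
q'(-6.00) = -967.00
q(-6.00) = 1952.00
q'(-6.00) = -967.00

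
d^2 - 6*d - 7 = (d - 7)*(d + 1)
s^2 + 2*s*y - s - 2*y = (s - 1)*(s + 2*y)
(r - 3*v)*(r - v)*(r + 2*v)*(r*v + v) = r^4*v - 2*r^3*v^2 + r^3*v - 5*r^2*v^3 - 2*r^2*v^2 + 6*r*v^4 - 5*r*v^3 + 6*v^4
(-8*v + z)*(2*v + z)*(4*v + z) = -64*v^3 - 40*v^2*z - 2*v*z^2 + z^3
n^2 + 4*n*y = n*(n + 4*y)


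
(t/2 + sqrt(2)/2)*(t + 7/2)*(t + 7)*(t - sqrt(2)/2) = t^4/2 + sqrt(2)*t^3/4 + 21*t^3/4 + 21*sqrt(2)*t^2/8 + 47*t^2/4 - 21*t/4 + 49*sqrt(2)*t/8 - 49/4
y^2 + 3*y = y*(y + 3)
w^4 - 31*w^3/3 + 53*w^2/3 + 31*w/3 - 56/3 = (w - 8)*(w - 7/3)*(w - 1)*(w + 1)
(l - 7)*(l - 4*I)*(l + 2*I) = l^3 - 7*l^2 - 2*I*l^2 + 8*l + 14*I*l - 56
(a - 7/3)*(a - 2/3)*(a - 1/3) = a^3 - 10*a^2/3 + 23*a/9 - 14/27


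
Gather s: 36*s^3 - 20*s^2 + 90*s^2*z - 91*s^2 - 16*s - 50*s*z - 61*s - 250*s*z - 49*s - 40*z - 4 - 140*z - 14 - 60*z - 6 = 36*s^3 + s^2*(90*z - 111) + s*(-300*z - 126) - 240*z - 24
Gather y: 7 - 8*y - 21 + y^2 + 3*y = y^2 - 5*y - 14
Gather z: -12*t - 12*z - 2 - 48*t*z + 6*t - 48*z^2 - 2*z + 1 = -6*t - 48*z^2 + z*(-48*t - 14) - 1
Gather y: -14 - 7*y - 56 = -7*y - 70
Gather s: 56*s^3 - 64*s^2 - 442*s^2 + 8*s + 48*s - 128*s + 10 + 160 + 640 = 56*s^3 - 506*s^2 - 72*s + 810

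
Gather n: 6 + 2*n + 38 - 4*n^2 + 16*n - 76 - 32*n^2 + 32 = -36*n^2 + 18*n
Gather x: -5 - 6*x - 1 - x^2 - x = -x^2 - 7*x - 6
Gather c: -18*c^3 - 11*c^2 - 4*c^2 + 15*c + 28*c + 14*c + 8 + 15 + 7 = -18*c^3 - 15*c^2 + 57*c + 30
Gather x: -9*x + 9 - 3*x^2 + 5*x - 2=-3*x^2 - 4*x + 7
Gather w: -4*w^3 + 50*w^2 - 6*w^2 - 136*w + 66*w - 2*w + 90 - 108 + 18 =-4*w^3 + 44*w^2 - 72*w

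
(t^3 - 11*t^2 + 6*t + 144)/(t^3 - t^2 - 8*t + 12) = (t^2 - 14*t + 48)/(t^2 - 4*t + 4)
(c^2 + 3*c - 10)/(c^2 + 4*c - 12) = (c + 5)/(c + 6)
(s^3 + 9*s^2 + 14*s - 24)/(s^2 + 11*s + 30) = (s^2 + 3*s - 4)/(s + 5)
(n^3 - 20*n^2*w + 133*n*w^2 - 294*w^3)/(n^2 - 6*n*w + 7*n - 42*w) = (n^2 - 14*n*w + 49*w^2)/(n + 7)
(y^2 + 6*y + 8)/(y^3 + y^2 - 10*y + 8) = (y + 2)/(y^2 - 3*y + 2)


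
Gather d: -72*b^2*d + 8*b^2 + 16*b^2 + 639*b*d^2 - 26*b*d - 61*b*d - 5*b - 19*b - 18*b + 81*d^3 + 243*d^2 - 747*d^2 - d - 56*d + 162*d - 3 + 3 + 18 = 24*b^2 - 42*b + 81*d^3 + d^2*(639*b - 504) + d*(-72*b^2 - 87*b + 105) + 18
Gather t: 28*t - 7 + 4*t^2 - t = 4*t^2 + 27*t - 7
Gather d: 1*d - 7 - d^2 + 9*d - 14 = -d^2 + 10*d - 21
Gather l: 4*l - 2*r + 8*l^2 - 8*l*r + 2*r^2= 8*l^2 + l*(4 - 8*r) + 2*r^2 - 2*r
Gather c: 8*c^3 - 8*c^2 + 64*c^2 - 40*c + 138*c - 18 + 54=8*c^3 + 56*c^2 + 98*c + 36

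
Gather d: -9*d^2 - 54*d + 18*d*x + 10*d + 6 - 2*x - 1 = -9*d^2 + d*(18*x - 44) - 2*x + 5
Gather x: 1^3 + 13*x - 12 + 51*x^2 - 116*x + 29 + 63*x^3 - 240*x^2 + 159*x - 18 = 63*x^3 - 189*x^2 + 56*x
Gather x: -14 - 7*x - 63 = -7*x - 77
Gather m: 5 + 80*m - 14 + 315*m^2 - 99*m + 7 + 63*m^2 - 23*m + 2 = 378*m^2 - 42*m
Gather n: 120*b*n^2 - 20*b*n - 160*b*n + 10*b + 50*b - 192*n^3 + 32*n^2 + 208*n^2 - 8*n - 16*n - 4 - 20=60*b - 192*n^3 + n^2*(120*b + 240) + n*(-180*b - 24) - 24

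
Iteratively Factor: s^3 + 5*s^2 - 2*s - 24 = (s - 2)*(s^2 + 7*s + 12) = (s - 2)*(s + 3)*(s + 4)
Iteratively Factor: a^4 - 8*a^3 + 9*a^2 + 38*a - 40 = (a - 1)*(a^3 - 7*a^2 + 2*a + 40) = (a - 1)*(a + 2)*(a^2 - 9*a + 20) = (a - 4)*(a - 1)*(a + 2)*(a - 5)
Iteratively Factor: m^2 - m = (m)*(m - 1)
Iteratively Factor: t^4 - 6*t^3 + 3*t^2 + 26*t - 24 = (t + 2)*(t^3 - 8*t^2 + 19*t - 12) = (t - 4)*(t + 2)*(t^2 - 4*t + 3) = (t - 4)*(t - 3)*(t + 2)*(t - 1)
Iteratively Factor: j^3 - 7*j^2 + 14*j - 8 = (j - 2)*(j^2 - 5*j + 4) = (j - 4)*(j - 2)*(j - 1)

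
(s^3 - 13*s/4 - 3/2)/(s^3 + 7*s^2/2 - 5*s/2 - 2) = (s^2 - s/2 - 3)/(s^2 + 3*s - 4)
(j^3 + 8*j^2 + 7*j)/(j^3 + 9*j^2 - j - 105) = j*(j + 1)/(j^2 + 2*j - 15)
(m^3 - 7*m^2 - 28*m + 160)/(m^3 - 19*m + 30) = (m^2 - 12*m + 32)/(m^2 - 5*m + 6)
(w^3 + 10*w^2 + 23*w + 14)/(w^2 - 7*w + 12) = (w^3 + 10*w^2 + 23*w + 14)/(w^2 - 7*w + 12)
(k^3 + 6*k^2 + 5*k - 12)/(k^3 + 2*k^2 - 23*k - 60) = (k - 1)/(k - 5)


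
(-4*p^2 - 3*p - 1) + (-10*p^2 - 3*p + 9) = -14*p^2 - 6*p + 8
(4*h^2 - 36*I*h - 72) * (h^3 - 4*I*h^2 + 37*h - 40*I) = 4*h^5 - 52*I*h^4 - 68*h^3 - 1204*I*h^2 - 4104*h + 2880*I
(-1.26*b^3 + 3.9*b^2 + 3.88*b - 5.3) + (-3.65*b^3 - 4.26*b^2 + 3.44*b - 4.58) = -4.91*b^3 - 0.36*b^2 + 7.32*b - 9.88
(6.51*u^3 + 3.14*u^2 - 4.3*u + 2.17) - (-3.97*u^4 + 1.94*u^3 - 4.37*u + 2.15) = 3.97*u^4 + 4.57*u^3 + 3.14*u^2 + 0.0700000000000003*u + 0.02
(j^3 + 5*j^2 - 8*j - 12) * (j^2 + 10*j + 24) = j^5 + 15*j^4 + 66*j^3 + 28*j^2 - 312*j - 288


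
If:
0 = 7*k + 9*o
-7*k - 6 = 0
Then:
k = -6/7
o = 2/3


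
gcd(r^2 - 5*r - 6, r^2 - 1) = r + 1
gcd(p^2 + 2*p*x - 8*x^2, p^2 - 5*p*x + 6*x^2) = -p + 2*x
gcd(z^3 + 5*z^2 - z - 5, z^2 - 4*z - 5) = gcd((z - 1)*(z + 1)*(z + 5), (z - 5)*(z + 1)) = z + 1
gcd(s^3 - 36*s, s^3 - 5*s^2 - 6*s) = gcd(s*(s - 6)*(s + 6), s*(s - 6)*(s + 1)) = s^2 - 6*s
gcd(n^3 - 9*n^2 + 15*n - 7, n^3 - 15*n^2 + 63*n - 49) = n^2 - 8*n + 7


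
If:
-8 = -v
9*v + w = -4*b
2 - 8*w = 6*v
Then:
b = -265/16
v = 8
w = -23/4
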